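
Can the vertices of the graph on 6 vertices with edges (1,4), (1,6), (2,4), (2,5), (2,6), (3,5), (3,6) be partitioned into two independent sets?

Step 1: Attempt 2-coloring using BFS:
  Start at vertex 1, assign color 0
  Color vertex 4 with color 1 (neighbor of 1)
  Color vertex 6 with color 1 (neighbor of 1)
  Color vertex 2 with color 0 (neighbor of 4)
  Color vertex 3 with color 0 (neighbor of 6)
  Color vertex 5 with color 1 (neighbor of 2)

Step 2: 2-coloring succeeded. No conflicts found.
  Set A (color 0): {1, 2, 3}
  Set B (color 1): {4, 5, 6}

The graph is bipartite with partition {1, 2, 3}, {4, 5, 6}.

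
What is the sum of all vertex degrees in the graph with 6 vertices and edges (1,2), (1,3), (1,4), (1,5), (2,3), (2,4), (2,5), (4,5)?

Step 1: Count edges incident to each vertex:
  deg(1) = 4 (neighbors: 2, 3, 4, 5)
  deg(2) = 4 (neighbors: 1, 3, 4, 5)
  deg(3) = 2 (neighbors: 1, 2)
  deg(4) = 3 (neighbors: 1, 2, 5)
  deg(5) = 3 (neighbors: 1, 2, 4)
  deg(6) = 0 (neighbors: none)

Step 2: Sum all degrees:
  4 + 4 + 2 + 3 + 3 + 0 = 16

Verification: sum of degrees = 2 * |E| = 2 * 8 = 16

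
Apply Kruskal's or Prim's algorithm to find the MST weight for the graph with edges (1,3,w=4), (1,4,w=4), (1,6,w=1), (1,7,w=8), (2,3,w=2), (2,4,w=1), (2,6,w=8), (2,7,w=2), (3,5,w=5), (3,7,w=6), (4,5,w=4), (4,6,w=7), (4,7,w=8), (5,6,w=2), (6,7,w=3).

Apply Kruskal's algorithm (sort edges by weight, add if no cycle):

Sorted edges by weight:
  (1,6) w=1
  (2,4) w=1
  (2,7) w=2
  (2,3) w=2
  (5,6) w=2
  (6,7) w=3
  (1,3) w=4
  (1,4) w=4
  (4,5) w=4
  (3,5) w=5
  (3,7) w=6
  (4,6) w=7
  (1,7) w=8
  (2,6) w=8
  (4,7) w=8

Add edge (1,6) w=1 -- no cycle. Running total: 1
Add edge (2,4) w=1 -- no cycle. Running total: 2
Add edge (2,7) w=2 -- no cycle. Running total: 4
Add edge (2,3) w=2 -- no cycle. Running total: 6
Add edge (5,6) w=2 -- no cycle. Running total: 8
Add edge (6,7) w=3 -- no cycle. Running total: 11

MST edges: (1,6,w=1), (2,4,w=1), (2,7,w=2), (2,3,w=2), (5,6,w=2), (6,7,w=3)
Total MST weight: 1 + 1 + 2 + 2 + 2 + 3 = 11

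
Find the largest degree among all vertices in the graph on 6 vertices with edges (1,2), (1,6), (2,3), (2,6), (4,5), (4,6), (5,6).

Step 1: Count edges incident to each vertex:
  deg(1) = 2 (neighbors: 2, 6)
  deg(2) = 3 (neighbors: 1, 3, 6)
  deg(3) = 1 (neighbors: 2)
  deg(4) = 2 (neighbors: 5, 6)
  deg(5) = 2 (neighbors: 4, 6)
  deg(6) = 4 (neighbors: 1, 2, 4, 5)

Step 2: Find maximum:
  max(2, 3, 1, 2, 2, 4) = 4 (vertex 6)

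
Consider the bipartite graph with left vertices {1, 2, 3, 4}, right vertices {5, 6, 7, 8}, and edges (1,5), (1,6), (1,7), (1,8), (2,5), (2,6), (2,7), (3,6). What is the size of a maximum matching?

Step 1: List the neighbors of each left vertex:
  1: 5, 6, 7, 8
  2: 5, 6, 7
  3: 6
  4: (none)

Step 2: Greedily match left vertices, then look for augmenting paths:
  Match 1 -- 5
  Match 2 -- 7
  Match 3 -- 6
  No augmenting path remains.

Step 3: Verify this is maximum:
  Matching has size 3. The vertex set {1, 2, 3} covers every edge and has size 3; any matching has at most one edge per cover vertex, so 3 is maximum (König's theorem).

Maximum matching: {(1,5), (2,7), (3,6)}
Size: 3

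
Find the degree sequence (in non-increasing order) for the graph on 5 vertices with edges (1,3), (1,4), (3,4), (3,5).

Step 1: Count edges incident to each vertex:
  deg(1) = 2 (neighbors: 3, 4)
  deg(2) = 0 (neighbors: none)
  deg(3) = 3 (neighbors: 1, 4, 5)
  deg(4) = 2 (neighbors: 1, 3)
  deg(5) = 1 (neighbors: 3)

Step 2: Sort degrees in non-increasing order:
  Degrees: [2, 0, 3, 2, 1] -> sorted: [3, 2, 2, 1, 0]

Degree sequence: [3, 2, 2, 1, 0]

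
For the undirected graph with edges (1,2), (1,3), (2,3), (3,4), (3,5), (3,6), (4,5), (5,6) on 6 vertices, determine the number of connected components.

Step 1: Build adjacency list from edges:
  1: 2, 3
  2: 1, 3
  3: 1, 2, 4, 5, 6
  4: 3, 5
  5: 3, 4, 6
  6: 3, 5

Step 2: Run BFS/DFS from vertex 1:
  Visited: {1, 2, 3, 4, 5, 6}
  Reached 6 of 6 vertices

Step 3: All 6 vertices reached from vertex 1, so the graph is connected.
Number of connected components: 1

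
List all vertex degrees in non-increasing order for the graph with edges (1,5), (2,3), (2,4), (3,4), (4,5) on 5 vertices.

Step 1: Count edges incident to each vertex:
  deg(1) = 1 (neighbors: 5)
  deg(2) = 2 (neighbors: 3, 4)
  deg(3) = 2 (neighbors: 2, 4)
  deg(4) = 3 (neighbors: 2, 3, 5)
  deg(5) = 2 (neighbors: 1, 4)

Step 2: Sort degrees in non-increasing order:
  Degrees: [1, 2, 2, 3, 2] -> sorted: [3, 2, 2, 2, 1]

Degree sequence: [3, 2, 2, 2, 1]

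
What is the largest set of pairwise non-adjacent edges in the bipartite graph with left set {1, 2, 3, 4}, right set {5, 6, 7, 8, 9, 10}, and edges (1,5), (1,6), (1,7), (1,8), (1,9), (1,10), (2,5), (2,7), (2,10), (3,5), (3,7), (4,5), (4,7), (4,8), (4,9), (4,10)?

Step 1: List the neighbors of each left vertex:
  1: 5, 6, 7, 8, 9, 10
  2: 5, 7, 10
  3: 5, 7
  4: 5, 7, 8, 9, 10

Step 2: Greedily match left vertices, then look for augmenting paths:
  Match 1 -- 6
  Match 2 -- 7
  Match 3 -- 5
  Match 4 -- 8
  No augmenting path remains.

Step 3: Verify this is maximum:
  Matching size 4 = min(|L|, |R|) = min(4, 6), which is an upper bound, so this matching is maximum.

Maximum matching: {(1,6), (2,7), (3,5), (4,8)}
Size: 4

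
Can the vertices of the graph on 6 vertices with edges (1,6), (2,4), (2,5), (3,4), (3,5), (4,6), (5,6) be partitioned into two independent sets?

Step 1: Attempt 2-coloring using BFS:
  Start at vertex 1, assign color 0
  Color vertex 6 with color 1 (neighbor of 1)
  Color vertex 4 with color 0 (neighbor of 6)
  Color vertex 5 with color 0 (neighbor of 6)
  Color vertex 2 with color 1 (neighbor of 4)
  Color vertex 3 with color 1 (neighbor of 4)

Step 2: 2-coloring succeeded. No conflicts found.
  Set A (color 0): {1, 4, 5}
  Set B (color 1): {2, 3, 6}

The graph is bipartite with partition {1, 4, 5}, {2, 3, 6}.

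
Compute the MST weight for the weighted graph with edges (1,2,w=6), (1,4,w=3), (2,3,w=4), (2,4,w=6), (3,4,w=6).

Apply Kruskal's algorithm (sort edges by weight, add if no cycle):

Sorted edges by weight:
  (1,4) w=3
  (2,3) w=4
  (1,2) w=6
  (2,4) w=6
  (3,4) w=6

Add edge (1,4) w=3 -- no cycle. Running total: 3
Add edge (2,3) w=4 -- no cycle. Running total: 7
Add edge (1,2) w=6 -- no cycle. Running total: 13

MST edges: (1,4,w=3), (2,3,w=4), (1,2,w=6)
Total MST weight: 3 + 4 + 6 = 13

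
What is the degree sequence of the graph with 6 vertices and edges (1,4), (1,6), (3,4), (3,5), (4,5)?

Step 1: Count edges incident to each vertex:
  deg(1) = 2 (neighbors: 4, 6)
  deg(2) = 0 (neighbors: none)
  deg(3) = 2 (neighbors: 4, 5)
  deg(4) = 3 (neighbors: 1, 3, 5)
  deg(5) = 2 (neighbors: 3, 4)
  deg(6) = 1 (neighbors: 1)

Step 2: Sort degrees in non-increasing order:
  Degrees: [2, 0, 2, 3, 2, 1] -> sorted: [3, 2, 2, 2, 1, 0]

Degree sequence: [3, 2, 2, 2, 1, 0]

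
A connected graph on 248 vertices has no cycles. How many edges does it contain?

A tree on n vertices always has exactly n - 1 edges.
For n = 248: edges = 248 - 1 = 247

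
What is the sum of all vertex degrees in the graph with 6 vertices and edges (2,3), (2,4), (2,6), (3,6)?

Step 1: Count edges incident to each vertex:
  deg(1) = 0 (neighbors: none)
  deg(2) = 3 (neighbors: 3, 4, 6)
  deg(3) = 2 (neighbors: 2, 6)
  deg(4) = 1 (neighbors: 2)
  deg(5) = 0 (neighbors: none)
  deg(6) = 2 (neighbors: 2, 3)

Step 2: Sum all degrees:
  0 + 3 + 2 + 1 + 0 + 2 = 8

Verification: sum of degrees = 2 * |E| = 2 * 4 = 8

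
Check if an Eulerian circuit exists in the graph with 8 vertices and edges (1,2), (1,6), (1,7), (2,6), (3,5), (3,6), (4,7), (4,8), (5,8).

Step 1: Find the degree of each vertex:
  deg(1) = 3
  deg(2) = 2
  deg(3) = 2
  deg(4) = 2
  deg(5) = 2
  deg(6) = 3
  deg(7) = 2
  deg(8) = 2

Step 2: Count vertices with odd degree:
  Odd-degree vertices: 1, 6 (2 total)

Step 3: Apply Euler's theorem:
  - Eulerian circuit exists iff graph is connected and all vertices have even degree
  - Eulerian path exists iff graph is connected and has 0 or 2 odd-degree vertices

Graph is connected with exactly 2 odd-degree vertices (1, 6).
Eulerian path exists (starting and ending at the odd-degree vertices), but no Eulerian circuit.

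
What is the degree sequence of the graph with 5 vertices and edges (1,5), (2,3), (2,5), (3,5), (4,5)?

Step 1: Count edges incident to each vertex:
  deg(1) = 1 (neighbors: 5)
  deg(2) = 2 (neighbors: 3, 5)
  deg(3) = 2 (neighbors: 2, 5)
  deg(4) = 1 (neighbors: 5)
  deg(5) = 4 (neighbors: 1, 2, 3, 4)

Step 2: Sort degrees in non-increasing order:
  Degrees: [1, 2, 2, 1, 4] -> sorted: [4, 2, 2, 1, 1]

Degree sequence: [4, 2, 2, 1, 1]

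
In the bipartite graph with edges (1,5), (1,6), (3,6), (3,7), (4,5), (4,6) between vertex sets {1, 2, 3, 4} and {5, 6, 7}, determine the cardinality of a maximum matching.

Step 1: List the neighbors of each left vertex:
  1: 5, 6
  2: (none)
  3: 6, 7
  4: 5, 6

Step 2: Greedily match left vertices, then look for augmenting paths:
  Match 1 -- 5
  Match 3 -- 7
  Match 4 -- 6
  No augmenting path remains.

Step 3: Verify this is maximum:
  Matching size 3 = min(|L|, |R|) = min(4, 3), which is an upper bound, so this matching is maximum.

Maximum matching: {(1,5), (3,7), (4,6)}
Size: 3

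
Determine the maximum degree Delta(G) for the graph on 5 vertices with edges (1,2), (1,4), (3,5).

Step 1: Count edges incident to each vertex:
  deg(1) = 2 (neighbors: 2, 4)
  deg(2) = 1 (neighbors: 1)
  deg(3) = 1 (neighbors: 5)
  deg(4) = 1 (neighbors: 1)
  deg(5) = 1 (neighbors: 3)

Step 2: Find maximum:
  max(2, 1, 1, 1, 1) = 2 (vertex 1)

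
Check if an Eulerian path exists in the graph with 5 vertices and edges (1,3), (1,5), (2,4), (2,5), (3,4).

Step 1: Find the degree of each vertex:
  deg(1) = 2
  deg(2) = 2
  deg(3) = 2
  deg(4) = 2
  deg(5) = 2

Step 2: Count vertices with odd degree:
  All vertices have even degree (0 odd-degree vertices)

Step 3: Apply Euler's theorem:
  - Eulerian circuit exists iff graph is connected and all vertices have even degree
  - Eulerian path exists iff graph is connected and has 0 or 2 odd-degree vertices

Graph is connected with 0 odd-degree vertices.
Both Eulerian circuit and Eulerian path exist.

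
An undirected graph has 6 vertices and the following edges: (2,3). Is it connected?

Step 1: Build adjacency list from edges:
  1: (none)
  2: 3
  3: 2
  4: (none)
  5: (none)
  6: (none)

Step 2: Run BFS/DFS from vertex 1:
  Visited: {1}
  Reached 1 of 6 vertices

Step 3: Only 1 of 6 vertices reached. Graph is disconnected.
Connected components: {1}, {2, 3}, {4}, {5}, {6}
Answer: No, the graph is not connected (5 components).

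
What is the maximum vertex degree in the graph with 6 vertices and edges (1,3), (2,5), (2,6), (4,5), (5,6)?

Step 1: Count edges incident to each vertex:
  deg(1) = 1 (neighbors: 3)
  deg(2) = 2 (neighbors: 5, 6)
  deg(3) = 1 (neighbors: 1)
  deg(4) = 1 (neighbors: 5)
  deg(5) = 3 (neighbors: 2, 4, 6)
  deg(6) = 2 (neighbors: 2, 5)

Step 2: Find maximum:
  max(1, 2, 1, 1, 3, 2) = 3 (vertex 5)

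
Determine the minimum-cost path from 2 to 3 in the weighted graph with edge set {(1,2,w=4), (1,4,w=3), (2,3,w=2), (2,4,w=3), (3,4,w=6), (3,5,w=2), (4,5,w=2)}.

Step 1: Build adjacency list with weights:
  1: 2(w=4), 4(w=3)
  2: 1(w=4), 3(w=2), 4(w=3)
  3: 2(w=2), 4(w=6), 5(w=2)
  4: 1(w=3), 2(w=3), 3(w=6), 5(w=2)
  5: 3(w=2), 4(w=2)

Step 2: Apply Dijkstra's algorithm from vertex 2:
  Visit vertex 2 (distance=0)
    Update dist[1] = 4
    Update dist[3] = 2
    Update dist[4] = 3
  Visit vertex 3 (distance=2)
    Update dist[5] = 4

Step 3: Shortest path: 2 -> 3
Total weight: 2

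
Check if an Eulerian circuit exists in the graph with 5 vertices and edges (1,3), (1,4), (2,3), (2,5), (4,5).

Step 1: Find the degree of each vertex:
  deg(1) = 2
  deg(2) = 2
  deg(3) = 2
  deg(4) = 2
  deg(5) = 2

Step 2: Count vertices with odd degree:
  All vertices have even degree (0 odd-degree vertices)

Step 3: Apply Euler's theorem:
  - Eulerian circuit exists iff graph is connected and all vertices have even degree
  - Eulerian path exists iff graph is connected and has 0 or 2 odd-degree vertices

Graph is connected with 0 odd-degree vertices.
Both Eulerian circuit and Eulerian path exist.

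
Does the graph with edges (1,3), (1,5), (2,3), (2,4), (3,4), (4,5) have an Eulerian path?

Step 1: Find the degree of each vertex:
  deg(1) = 2
  deg(2) = 2
  deg(3) = 3
  deg(4) = 3
  deg(5) = 2

Step 2: Count vertices with odd degree:
  Odd-degree vertices: 3, 4 (2 total)

Step 3: Apply Euler's theorem:
  - Eulerian circuit exists iff graph is connected and all vertices have even degree
  - Eulerian path exists iff graph is connected and has 0 or 2 odd-degree vertices

Graph is connected with exactly 2 odd-degree vertices (3, 4).
Eulerian path exists (starting and ending at the odd-degree vertices), but no Eulerian circuit.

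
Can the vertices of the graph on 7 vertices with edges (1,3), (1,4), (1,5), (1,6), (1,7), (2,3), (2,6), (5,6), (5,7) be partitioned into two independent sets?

Step 1: Attempt 2-coloring using BFS:
  Start at vertex 1, assign color 0
  Color vertex 3 with color 1 (neighbor of 1)
  Color vertex 4 with color 1 (neighbor of 1)
  Color vertex 5 with color 1 (neighbor of 1)
  Color vertex 6 with color 1 (neighbor of 1)
  Color vertex 7 with color 1 (neighbor of 1)
  Color vertex 2 with color 0 (neighbor of 3)

Step 2: Conflict found! Vertices 5 and 6 are adjacent but have the same color.
This means the graph contains an odd cycle.

The graph is NOT bipartite.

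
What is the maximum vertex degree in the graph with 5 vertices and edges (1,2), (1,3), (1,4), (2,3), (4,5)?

Step 1: Count edges incident to each vertex:
  deg(1) = 3 (neighbors: 2, 3, 4)
  deg(2) = 2 (neighbors: 1, 3)
  deg(3) = 2 (neighbors: 1, 2)
  deg(4) = 2 (neighbors: 1, 5)
  deg(5) = 1 (neighbors: 4)

Step 2: Find maximum:
  max(3, 2, 2, 2, 1) = 3 (vertex 1)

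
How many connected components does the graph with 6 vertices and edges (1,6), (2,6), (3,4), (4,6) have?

Step 1: Build adjacency list from edges:
  1: 6
  2: 6
  3: 4
  4: 3, 6
  5: (none)
  6: 1, 2, 4

Step 2: Run BFS/DFS from vertex 1:
  Visited: {1, 6, 2, 4, 3}
  Reached 5 of 6 vertices

Step 3: Only 5 of 6 vertices reached. Graph is disconnected.
Connected components: {1, 2, 3, 4, 6}, {5}
Number of connected components: 2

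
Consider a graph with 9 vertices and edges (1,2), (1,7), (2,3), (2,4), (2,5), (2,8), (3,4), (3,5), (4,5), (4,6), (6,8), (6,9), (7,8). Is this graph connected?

Step 1: Build adjacency list from edges:
  1: 2, 7
  2: 1, 3, 4, 5, 8
  3: 2, 4, 5
  4: 2, 3, 5, 6
  5: 2, 3, 4
  6: 4, 8, 9
  7: 1, 8
  8: 2, 6, 7
  9: 6

Step 2: Run BFS/DFS from vertex 1:
  Visited: {1, 2, 7, 3, 4, 5, 8, 6, 9}
  Reached 9 of 9 vertices

Step 3: All 9 vertices reached from vertex 1, so the graph is connected.
Answer: Yes, the graph is connected.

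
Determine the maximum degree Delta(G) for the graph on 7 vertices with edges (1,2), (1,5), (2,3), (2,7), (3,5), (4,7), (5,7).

Step 1: Count edges incident to each vertex:
  deg(1) = 2 (neighbors: 2, 5)
  deg(2) = 3 (neighbors: 1, 3, 7)
  deg(3) = 2 (neighbors: 2, 5)
  deg(4) = 1 (neighbors: 7)
  deg(5) = 3 (neighbors: 1, 3, 7)
  deg(6) = 0 (neighbors: none)
  deg(7) = 3 (neighbors: 2, 4, 5)

Step 2: Find maximum:
  max(2, 3, 2, 1, 3, 0, 3) = 3 (vertex 2)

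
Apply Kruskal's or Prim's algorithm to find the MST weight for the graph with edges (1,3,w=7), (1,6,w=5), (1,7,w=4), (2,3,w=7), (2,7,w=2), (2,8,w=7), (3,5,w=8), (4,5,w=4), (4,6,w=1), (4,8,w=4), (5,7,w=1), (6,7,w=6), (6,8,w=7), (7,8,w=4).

Apply Kruskal's algorithm (sort edges by weight, add if no cycle):

Sorted edges by weight:
  (4,6) w=1
  (5,7) w=1
  (2,7) w=2
  (1,7) w=4
  (4,5) w=4
  (4,8) w=4
  (7,8) w=4
  (1,6) w=5
  (6,7) w=6
  (1,3) w=7
  (2,8) w=7
  (2,3) w=7
  (6,8) w=7
  (3,5) w=8

Add edge (4,6) w=1 -- no cycle. Running total: 1
Add edge (5,7) w=1 -- no cycle. Running total: 2
Add edge (2,7) w=2 -- no cycle. Running total: 4
Add edge (1,7) w=4 -- no cycle. Running total: 8
Add edge (4,5) w=4 -- no cycle. Running total: 12
Add edge (4,8) w=4 -- no cycle. Running total: 16
Skip edge (7,8) w=4 -- would create cycle
Skip edge (1,6) w=5 -- would create cycle
Skip edge (6,7) w=6 -- would create cycle
Add edge (1,3) w=7 -- no cycle. Running total: 23

MST edges: (4,6,w=1), (5,7,w=1), (2,7,w=2), (1,7,w=4), (4,5,w=4), (4,8,w=4), (1,3,w=7)
Total MST weight: 1 + 1 + 2 + 4 + 4 + 4 + 7 = 23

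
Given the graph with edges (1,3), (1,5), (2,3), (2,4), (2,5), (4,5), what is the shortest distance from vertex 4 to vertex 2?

Step 1: Build adjacency list:
  1: 3, 5
  2: 3, 4, 5
  3: 1, 2
  4: 2, 5
  5: 1, 2, 4

Step 2: BFS from vertex 4 to find shortest path to 2:
  vertex 2 reached at distance 1

Step 3: Shortest path: 4 -> 2
Path length: 1 edge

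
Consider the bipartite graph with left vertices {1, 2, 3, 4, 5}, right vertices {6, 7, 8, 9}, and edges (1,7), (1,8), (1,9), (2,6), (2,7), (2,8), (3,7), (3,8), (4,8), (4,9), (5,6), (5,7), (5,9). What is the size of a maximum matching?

Step 1: List the neighbors of each left vertex:
  1: 7, 8, 9
  2: 6, 7, 8
  3: 7, 8
  4: 8, 9
  5: 6, 7, 9

Step 2: Greedily match left vertices, then look for augmenting paths:
  Match 1 -- 7
  Match 2 -- 6
  Match 3 -- 8
  Match 4 -- 9
  No augmenting path remains.

Step 3: Verify this is maximum:
  Matching size 4 = min(|L|, |R|) = min(5, 4), which is an upper bound, so this matching is maximum.

Maximum matching: {(1,7), (2,6), (3,8), (4,9)}
Size: 4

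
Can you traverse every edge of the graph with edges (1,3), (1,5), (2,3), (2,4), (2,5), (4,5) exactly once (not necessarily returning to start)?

Step 1: Find the degree of each vertex:
  deg(1) = 2
  deg(2) = 3
  deg(3) = 2
  deg(4) = 2
  deg(5) = 3

Step 2: Count vertices with odd degree:
  Odd-degree vertices: 2, 5 (2 total)

Step 3: Apply Euler's theorem:
  - Eulerian circuit exists iff graph is connected and all vertices have even degree
  - Eulerian path exists iff graph is connected and has 0 or 2 odd-degree vertices

Graph is connected with exactly 2 odd-degree vertices (2, 5).
Eulerian path exists (starting and ending at the odd-degree vertices), but no Eulerian circuit.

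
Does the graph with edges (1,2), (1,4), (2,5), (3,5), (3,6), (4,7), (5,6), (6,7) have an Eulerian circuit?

Step 1: Find the degree of each vertex:
  deg(1) = 2
  deg(2) = 2
  deg(3) = 2
  deg(4) = 2
  deg(5) = 3
  deg(6) = 3
  deg(7) = 2

Step 2: Count vertices with odd degree:
  Odd-degree vertices: 5, 6 (2 total)

Step 3: Apply Euler's theorem:
  - Eulerian circuit exists iff graph is connected and all vertices have even degree
  - Eulerian path exists iff graph is connected and has 0 or 2 odd-degree vertices

Graph is connected with exactly 2 odd-degree vertices (5, 6).
Eulerian path exists (starting and ending at the odd-degree vertices), but no Eulerian circuit.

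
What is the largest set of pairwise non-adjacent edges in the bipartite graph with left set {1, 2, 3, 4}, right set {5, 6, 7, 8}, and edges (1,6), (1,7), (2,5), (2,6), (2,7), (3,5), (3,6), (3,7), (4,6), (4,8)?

Step 1: List the neighbors of each left vertex:
  1: 6, 7
  2: 5, 6, 7
  3: 5, 6, 7
  4: 6, 8

Step 2: Greedily match left vertices, then look for augmenting paths:
  Match 1 -- 6
  Match 2 -- 5
  Match 3 -- 7
  Match 4 -- 8
  No augmenting path remains.

Step 3: Verify this is maximum:
  Matching size 4 = min(|L|, |R|) = min(4, 4), which is an upper bound, so this matching is maximum.

Maximum matching: {(1,6), (2,5), (3,7), (4,8)}
Size: 4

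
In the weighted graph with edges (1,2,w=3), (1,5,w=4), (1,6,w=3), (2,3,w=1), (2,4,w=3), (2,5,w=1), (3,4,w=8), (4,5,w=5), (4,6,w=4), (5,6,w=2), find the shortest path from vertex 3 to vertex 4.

Step 1: Build adjacency list with weights:
  1: 2(w=3), 5(w=4), 6(w=3)
  2: 1(w=3), 3(w=1), 4(w=3), 5(w=1)
  3: 2(w=1), 4(w=8)
  4: 2(w=3), 3(w=8), 5(w=5), 6(w=4)
  5: 1(w=4), 2(w=1), 4(w=5), 6(w=2)
  6: 1(w=3), 4(w=4), 5(w=2)

Step 2: Apply Dijkstra's algorithm from vertex 3:
  Visit vertex 3 (distance=0)
    Update dist[2] = 1
    Update dist[4] = 8
  Visit vertex 2 (distance=1)
    Update dist[1] = 4
    Update dist[4] = 4
    Update dist[5] = 2
  Visit vertex 5 (distance=2)
    Update dist[6] = 4
  Visit vertex 1 (distance=4)
  Visit vertex 4 (distance=4)

Step 3: Shortest path: 3 -> 2 -> 4
Total weight: 1 + 3 = 4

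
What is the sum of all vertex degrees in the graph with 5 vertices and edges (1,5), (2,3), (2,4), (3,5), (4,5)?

Step 1: Count edges incident to each vertex:
  deg(1) = 1 (neighbors: 5)
  deg(2) = 2 (neighbors: 3, 4)
  deg(3) = 2 (neighbors: 2, 5)
  deg(4) = 2 (neighbors: 2, 5)
  deg(5) = 3 (neighbors: 1, 3, 4)

Step 2: Sum all degrees:
  1 + 2 + 2 + 2 + 3 = 10

Verification: sum of degrees = 2 * |E| = 2 * 5 = 10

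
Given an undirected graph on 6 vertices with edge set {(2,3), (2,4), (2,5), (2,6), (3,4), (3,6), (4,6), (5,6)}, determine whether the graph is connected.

Step 1: Build adjacency list from edges:
  1: (none)
  2: 3, 4, 5, 6
  3: 2, 4, 6
  4: 2, 3, 6
  5: 2, 6
  6: 2, 3, 4, 5

Step 2: Run BFS/DFS from vertex 1:
  Visited: {1}
  Reached 1 of 6 vertices

Step 3: Only 1 of 6 vertices reached. Graph is disconnected.
Connected components: {1}, {2, 3, 4, 5, 6}
Answer: No, the graph is not connected (2 components).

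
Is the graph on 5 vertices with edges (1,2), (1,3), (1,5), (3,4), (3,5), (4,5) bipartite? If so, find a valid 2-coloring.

Step 1: Attempt 2-coloring using BFS:
  Start at vertex 1, assign color 0
  Color vertex 2 with color 1 (neighbor of 1)
  Color vertex 3 with color 1 (neighbor of 1)
  Color vertex 5 with color 1 (neighbor of 1)
  Color vertex 4 with color 0 (neighbor of 3)

Step 2: Conflict found! Vertices 3 and 5 are adjacent but have the same color.
This means the graph contains an odd cycle.

The graph is NOT bipartite.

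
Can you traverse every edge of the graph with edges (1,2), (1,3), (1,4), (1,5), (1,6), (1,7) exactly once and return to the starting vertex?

Step 1: Find the degree of each vertex:
  deg(1) = 6
  deg(2) = 1
  deg(3) = 1
  deg(4) = 1
  deg(5) = 1
  deg(6) = 1
  deg(7) = 1

Step 2: Count vertices with odd degree:
  Odd-degree vertices: 2, 3, 4, 5, 6, 7 (6 total)

Step 3: Apply Euler's theorem:
  - Eulerian circuit exists iff graph is connected and all vertices have even degree
  - Eulerian path exists iff graph is connected and has 0 or 2 odd-degree vertices

Graph has 6 odd-degree vertices (need 0 or 2).
Neither Eulerian path nor Eulerian circuit exists.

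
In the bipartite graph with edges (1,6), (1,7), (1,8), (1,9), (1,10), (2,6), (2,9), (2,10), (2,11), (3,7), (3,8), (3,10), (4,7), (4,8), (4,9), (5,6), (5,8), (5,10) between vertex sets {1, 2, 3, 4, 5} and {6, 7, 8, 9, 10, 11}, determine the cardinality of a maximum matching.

Step 1: List the neighbors of each left vertex:
  1: 6, 7, 8, 9, 10
  2: 6, 9, 10, 11
  3: 7, 8, 10
  4: 7, 8, 9
  5: 6, 8, 10

Step 2: Greedily match left vertices, then look for augmenting paths:
  Match 1 -- 6
  Match 2 -- 9
  Match 3 -- 7
  Match 4 -- 8
  Match 5 -- 10
  No augmenting path remains.

Step 3: Verify this is maximum:
  Matching size 5 = min(|L|, |R|) = min(5, 6), which is an upper bound, so this matching is maximum.

Maximum matching: {(1,6), (2,9), (3,7), (4,8), (5,10)}
Size: 5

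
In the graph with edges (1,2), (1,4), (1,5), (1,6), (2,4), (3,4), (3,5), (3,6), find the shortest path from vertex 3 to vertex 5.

Step 1: Build adjacency list:
  1: 2, 4, 5, 6
  2: 1, 4
  3: 4, 5, 6
  4: 1, 2, 3
  5: 1, 3
  6: 1, 3

Step 2: BFS from vertex 3 to find shortest path to 5:
  vertex 4 reached at distance 1
  vertex 5 reached at distance 1

Step 3: Shortest path: 3 -> 5
Path length: 1 edge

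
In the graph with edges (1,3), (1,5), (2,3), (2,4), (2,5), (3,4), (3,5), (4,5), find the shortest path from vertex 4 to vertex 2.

Step 1: Build adjacency list:
  1: 3, 5
  2: 3, 4, 5
  3: 1, 2, 4, 5
  4: 2, 3, 5
  5: 1, 2, 3, 4

Step 2: BFS from vertex 4 to find shortest path to 2:
  vertex 2 reached at distance 1

Step 3: Shortest path: 4 -> 2
Path length: 1 edge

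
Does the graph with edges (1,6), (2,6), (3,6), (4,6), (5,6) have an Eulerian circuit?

Step 1: Find the degree of each vertex:
  deg(1) = 1
  deg(2) = 1
  deg(3) = 1
  deg(4) = 1
  deg(5) = 1
  deg(6) = 5

Step 2: Count vertices with odd degree:
  Odd-degree vertices: 1, 2, 3, 4, 5, 6 (6 total)

Step 3: Apply Euler's theorem:
  - Eulerian circuit exists iff graph is connected and all vertices have even degree
  - Eulerian path exists iff graph is connected and has 0 or 2 odd-degree vertices

Graph has 6 odd-degree vertices (need 0 or 2).
Neither Eulerian path nor Eulerian circuit exists.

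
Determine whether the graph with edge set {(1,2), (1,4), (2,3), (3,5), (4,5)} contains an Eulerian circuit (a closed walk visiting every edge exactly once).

Step 1: Find the degree of each vertex:
  deg(1) = 2
  deg(2) = 2
  deg(3) = 2
  deg(4) = 2
  deg(5) = 2

Step 2: Count vertices with odd degree:
  All vertices have even degree (0 odd-degree vertices)

Step 3: Apply Euler's theorem:
  - Eulerian circuit exists iff graph is connected and all vertices have even degree
  - Eulerian path exists iff graph is connected and has 0 or 2 odd-degree vertices

Graph is connected with 0 odd-degree vertices.
Both Eulerian circuit and Eulerian path exist.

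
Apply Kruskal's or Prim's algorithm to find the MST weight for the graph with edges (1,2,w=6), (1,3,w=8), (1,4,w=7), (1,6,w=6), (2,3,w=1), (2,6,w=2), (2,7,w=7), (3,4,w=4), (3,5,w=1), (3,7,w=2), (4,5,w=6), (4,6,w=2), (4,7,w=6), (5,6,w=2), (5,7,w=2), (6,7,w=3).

Apply Kruskal's algorithm (sort edges by weight, add if no cycle):

Sorted edges by weight:
  (2,3) w=1
  (3,5) w=1
  (2,6) w=2
  (3,7) w=2
  (4,6) w=2
  (5,7) w=2
  (5,6) w=2
  (6,7) w=3
  (3,4) w=4
  (1,6) w=6
  (1,2) w=6
  (4,7) w=6
  (4,5) w=6
  (1,4) w=7
  (2,7) w=7
  (1,3) w=8

Add edge (2,3) w=1 -- no cycle. Running total: 1
Add edge (3,5) w=1 -- no cycle. Running total: 2
Add edge (2,6) w=2 -- no cycle. Running total: 4
Add edge (3,7) w=2 -- no cycle. Running total: 6
Add edge (4,6) w=2 -- no cycle. Running total: 8
Skip edge (5,7) w=2 -- would create cycle
Skip edge (5,6) w=2 -- would create cycle
Skip edge (6,7) w=3 -- would create cycle
Skip edge (3,4) w=4 -- would create cycle
Add edge (1,6) w=6 -- no cycle. Running total: 14

MST edges: (2,3,w=1), (3,5,w=1), (2,6,w=2), (3,7,w=2), (4,6,w=2), (1,6,w=6)
Total MST weight: 1 + 1 + 2 + 2 + 2 + 6 = 14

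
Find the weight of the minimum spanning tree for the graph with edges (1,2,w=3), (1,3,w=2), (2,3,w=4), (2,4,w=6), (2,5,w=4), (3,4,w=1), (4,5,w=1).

Apply Kruskal's algorithm (sort edges by weight, add if no cycle):

Sorted edges by weight:
  (3,4) w=1
  (4,5) w=1
  (1,3) w=2
  (1,2) w=3
  (2,5) w=4
  (2,3) w=4
  (2,4) w=6

Add edge (3,4) w=1 -- no cycle. Running total: 1
Add edge (4,5) w=1 -- no cycle. Running total: 2
Add edge (1,3) w=2 -- no cycle. Running total: 4
Add edge (1,2) w=3 -- no cycle. Running total: 7

MST edges: (3,4,w=1), (4,5,w=1), (1,3,w=2), (1,2,w=3)
Total MST weight: 1 + 1 + 2 + 3 = 7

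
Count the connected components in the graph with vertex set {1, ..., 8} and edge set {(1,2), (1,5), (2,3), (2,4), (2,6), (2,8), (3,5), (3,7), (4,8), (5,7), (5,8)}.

Step 1: Build adjacency list from edges:
  1: 2, 5
  2: 1, 3, 4, 6, 8
  3: 2, 5, 7
  4: 2, 8
  5: 1, 3, 7, 8
  6: 2
  7: 3, 5
  8: 2, 4, 5

Step 2: Run BFS/DFS from vertex 1:
  Visited: {1, 2, 5, 3, 4, 6, 8, 7}
  Reached 8 of 8 vertices

Step 3: All 8 vertices reached from vertex 1, so the graph is connected.
Number of connected components: 1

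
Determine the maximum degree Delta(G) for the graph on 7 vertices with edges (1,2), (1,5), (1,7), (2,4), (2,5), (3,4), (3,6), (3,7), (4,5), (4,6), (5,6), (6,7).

Step 1: Count edges incident to each vertex:
  deg(1) = 3 (neighbors: 2, 5, 7)
  deg(2) = 3 (neighbors: 1, 4, 5)
  deg(3) = 3 (neighbors: 4, 6, 7)
  deg(4) = 4 (neighbors: 2, 3, 5, 6)
  deg(5) = 4 (neighbors: 1, 2, 4, 6)
  deg(6) = 4 (neighbors: 3, 4, 5, 7)
  deg(7) = 3 (neighbors: 1, 3, 6)

Step 2: Find maximum:
  max(3, 3, 3, 4, 4, 4, 3) = 4 (vertex 4)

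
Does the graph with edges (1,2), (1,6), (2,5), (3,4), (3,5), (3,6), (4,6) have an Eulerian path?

Step 1: Find the degree of each vertex:
  deg(1) = 2
  deg(2) = 2
  deg(3) = 3
  deg(4) = 2
  deg(5) = 2
  deg(6) = 3

Step 2: Count vertices with odd degree:
  Odd-degree vertices: 3, 6 (2 total)

Step 3: Apply Euler's theorem:
  - Eulerian circuit exists iff graph is connected and all vertices have even degree
  - Eulerian path exists iff graph is connected and has 0 or 2 odd-degree vertices

Graph is connected with exactly 2 odd-degree vertices (3, 6).
Eulerian path exists (starting and ending at the odd-degree vertices), but no Eulerian circuit.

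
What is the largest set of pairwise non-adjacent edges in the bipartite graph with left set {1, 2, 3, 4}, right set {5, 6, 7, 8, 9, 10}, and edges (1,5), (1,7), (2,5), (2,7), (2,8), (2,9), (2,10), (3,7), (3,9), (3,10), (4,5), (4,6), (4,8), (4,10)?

Step 1: List the neighbors of each left vertex:
  1: 5, 7
  2: 5, 7, 8, 9, 10
  3: 7, 9, 10
  4: 5, 6, 8, 10

Step 2: Greedily match left vertices, then look for augmenting paths:
  Match 1 -- 5
  Match 2 -- 7
  Match 3 -- 9
  Match 4 -- 6
  No augmenting path remains.

Step 3: Verify this is maximum:
  Matching size 4 = min(|L|, |R|) = min(4, 6), which is an upper bound, so this matching is maximum.

Maximum matching: {(1,5), (2,7), (3,9), (4,6)}
Size: 4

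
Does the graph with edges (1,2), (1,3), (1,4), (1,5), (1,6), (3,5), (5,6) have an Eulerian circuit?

Step 1: Find the degree of each vertex:
  deg(1) = 5
  deg(2) = 1
  deg(3) = 2
  deg(4) = 1
  deg(5) = 3
  deg(6) = 2

Step 2: Count vertices with odd degree:
  Odd-degree vertices: 1, 2, 4, 5 (4 total)

Step 3: Apply Euler's theorem:
  - Eulerian circuit exists iff graph is connected and all vertices have even degree
  - Eulerian path exists iff graph is connected and has 0 or 2 odd-degree vertices

Graph has 4 odd-degree vertices (need 0 or 2).
Neither Eulerian path nor Eulerian circuit exists.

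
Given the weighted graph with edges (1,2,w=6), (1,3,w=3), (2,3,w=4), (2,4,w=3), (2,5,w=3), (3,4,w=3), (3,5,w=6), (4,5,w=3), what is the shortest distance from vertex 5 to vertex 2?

Step 1: Build adjacency list with weights:
  1: 2(w=6), 3(w=3)
  2: 1(w=6), 3(w=4), 4(w=3), 5(w=3)
  3: 1(w=3), 2(w=4), 4(w=3), 5(w=6)
  4: 2(w=3), 3(w=3), 5(w=3)
  5: 2(w=3), 3(w=6), 4(w=3)

Step 2: Apply Dijkstra's algorithm from vertex 5:
  Visit vertex 5 (distance=0)
    Update dist[2] = 3
    Update dist[3] = 6
    Update dist[4] = 3
  Visit vertex 2 (distance=3)
    Update dist[1] = 9

Step 3: Shortest path: 5 -> 2
Total weight: 3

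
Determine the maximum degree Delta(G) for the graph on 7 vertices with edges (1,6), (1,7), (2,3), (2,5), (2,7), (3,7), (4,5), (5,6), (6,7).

Step 1: Count edges incident to each vertex:
  deg(1) = 2 (neighbors: 6, 7)
  deg(2) = 3 (neighbors: 3, 5, 7)
  deg(3) = 2 (neighbors: 2, 7)
  deg(4) = 1 (neighbors: 5)
  deg(5) = 3 (neighbors: 2, 4, 6)
  deg(6) = 3 (neighbors: 1, 5, 7)
  deg(7) = 4 (neighbors: 1, 2, 3, 6)

Step 2: Find maximum:
  max(2, 3, 2, 1, 3, 3, 4) = 4 (vertex 7)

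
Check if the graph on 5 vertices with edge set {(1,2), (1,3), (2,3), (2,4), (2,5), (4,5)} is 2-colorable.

Step 1: Attempt 2-coloring using BFS:
  Start at vertex 1, assign color 0
  Color vertex 2 with color 1 (neighbor of 1)
  Color vertex 3 with color 1 (neighbor of 1)

Step 2: Conflict found! Vertices 2 and 3 are adjacent but have the same color.
This means the graph contains an odd cycle.

The graph is NOT bipartite.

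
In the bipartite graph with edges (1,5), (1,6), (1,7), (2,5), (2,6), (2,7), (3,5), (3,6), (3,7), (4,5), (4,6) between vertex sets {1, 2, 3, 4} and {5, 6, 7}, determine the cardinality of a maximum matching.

Step 1: List the neighbors of each left vertex:
  1: 5, 6, 7
  2: 5, 6, 7
  3: 5, 6, 7
  4: 5, 6

Step 2: Greedily match left vertices, then look for augmenting paths:
  Match 1 -- 5
  Match 2 -- 6
  Match 3 -- 7
  No augmenting path remains.

Step 3: Verify this is maximum:
  Matching size 3 = min(|L|, |R|) = min(4, 3), which is an upper bound, so this matching is maximum.

Maximum matching: {(1,5), (2,6), (3,7)}
Size: 3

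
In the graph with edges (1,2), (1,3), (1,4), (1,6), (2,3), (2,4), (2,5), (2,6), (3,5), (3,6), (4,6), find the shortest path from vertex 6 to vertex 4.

Step 1: Build adjacency list:
  1: 2, 3, 4, 6
  2: 1, 3, 4, 5, 6
  3: 1, 2, 5, 6
  4: 1, 2, 6
  5: 2, 3
  6: 1, 2, 3, 4

Step 2: BFS from vertex 6 to find shortest path to 4:
  vertex 1 reached at distance 1
  vertex 2 reached at distance 1
  vertex 3 reached at distance 1
  vertex 4 reached at distance 1

Step 3: Shortest path: 6 -> 4
Path length: 1 edge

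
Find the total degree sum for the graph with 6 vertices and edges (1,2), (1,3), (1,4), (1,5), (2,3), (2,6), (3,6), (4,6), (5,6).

Step 1: Count edges incident to each vertex:
  deg(1) = 4 (neighbors: 2, 3, 4, 5)
  deg(2) = 3 (neighbors: 1, 3, 6)
  deg(3) = 3 (neighbors: 1, 2, 6)
  deg(4) = 2 (neighbors: 1, 6)
  deg(5) = 2 (neighbors: 1, 6)
  deg(6) = 4 (neighbors: 2, 3, 4, 5)

Step 2: Sum all degrees:
  4 + 3 + 3 + 2 + 2 + 4 = 18

Verification: sum of degrees = 2 * |E| = 2 * 9 = 18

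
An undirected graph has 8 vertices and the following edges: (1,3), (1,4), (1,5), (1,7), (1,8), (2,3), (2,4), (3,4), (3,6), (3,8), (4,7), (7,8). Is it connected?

Step 1: Build adjacency list from edges:
  1: 3, 4, 5, 7, 8
  2: 3, 4
  3: 1, 2, 4, 6, 8
  4: 1, 2, 3, 7
  5: 1
  6: 3
  7: 1, 4, 8
  8: 1, 3, 7

Step 2: Run BFS/DFS from vertex 1:
  Visited: {1, 3, 4, 5, 7, 8, 2, 6}
  Reached 8 of 8 vertices

Step 3: All 8 vertices reached from vertex 1, so the graph is connected.
Answer: Yes, the graph is connected.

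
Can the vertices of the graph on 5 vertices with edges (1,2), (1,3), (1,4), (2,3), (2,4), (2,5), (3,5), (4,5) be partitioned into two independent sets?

Step 1: Attempt 2-coloring using BFS:
  Start at vertex 1, assign color 0
  Color vertex 2 with color 1 (neighbor of 1)
  Color vertex 3 with color 1 (neighbor of 1)
  Color vertex 4 with color 1 (neighbor of 1)

Step 2: Conflict found! Vertices 2 and 3 are adjacent but have the same color.
This means the graph contains an odd cycle.

The graph is NOT bipartite.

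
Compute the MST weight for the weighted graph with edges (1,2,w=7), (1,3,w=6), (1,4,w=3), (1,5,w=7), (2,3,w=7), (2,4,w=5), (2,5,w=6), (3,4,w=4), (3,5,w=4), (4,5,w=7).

Apply Kruskal's algorithm (sort edges by weight, add if no cycle):

Sorted edges by weight:
  (1,4) w=3
  (3,4) w=4
  (3,5) w=4
  (2,4) w=5
  (1,3) w=6
  (2,5) w=6
  (1,2) w=7
  (1,5) w=7
  (2,3) w=7
  (4,5) w=7

Add edge (1,4) w=3 -- no cycle. Running total: 3
Add edge (3,4) w=4 -- no cycle. Running total: 7
Add edge (3,5) w=4 -- no cycle. Running total: 11
Add edge (2,4) w=5 -- no cycle. Running total: 16

MST edges: (1,4,w=3), (3,4,w=4), (3,5,w=4), (2,4,w=5)
Total MST weight: 3 + 4 + 4 + 5 = 16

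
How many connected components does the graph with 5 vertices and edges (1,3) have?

Step 1: Build adjacency list from edges:
  1: 3
  2: (none)
  3: 1
  4: (none)
  5: (none)

Step 2: Run BFS/DFS from vertex 1:
  Visited: {1, 3}
  Reached 2 of 5 vertices

Step 3: Only 2 of 5 vertices reached. Graph is disconnected.
Connected components: {1, 3}, {2}, {4}, {5}
Number of connected components: 4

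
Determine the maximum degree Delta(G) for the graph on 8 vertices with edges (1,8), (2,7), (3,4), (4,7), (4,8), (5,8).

Step 1: Count edges incident to each vertex:
  deg(1) = 1 (neighbors: 8)
  deg(2) = 1 (neighbors: 7)
  deg(3) = 1 (neighbors: 4)
  deg(4) = 3 (neighbors: 3, 7, 8)
  deg(5) = 1 (neighbors: 8)
  deg(6) = 0 (neighbors: none)
  deg(7) = 2 (neighbors: 2, 4)
  deg(8) = 3 (neighbors: 1, 4, 5)

Step 2: Find maximum:
  max(1, 1, 1, 3, 1, 0, 2, 3) = 3 (vertex 4)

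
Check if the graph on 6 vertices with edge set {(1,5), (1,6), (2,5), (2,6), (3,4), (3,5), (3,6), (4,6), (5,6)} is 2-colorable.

Step 1: Attempt 2-coloring using BFS:
  Start at vertex 1, assign color 0
  Color vertex 5 with color 1 (neighbor of 1)
  Color vertex 6 with color 1 (neighbor of 1)
  Color vertex 2 with color 0 (neighbor of 5)
  Color vertex 3 with color 0 (neighbor of 5)

Step 2: Conflict found! Vertices 5 and 6 are adjacent but have the same color.
This means the graph contains an odd cycle.

The graph is NOT bipartite.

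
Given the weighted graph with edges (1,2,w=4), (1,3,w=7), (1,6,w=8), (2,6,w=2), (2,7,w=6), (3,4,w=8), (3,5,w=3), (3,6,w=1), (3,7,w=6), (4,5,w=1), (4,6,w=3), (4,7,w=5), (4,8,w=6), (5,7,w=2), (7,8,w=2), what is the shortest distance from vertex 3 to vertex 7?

Step 1: Build adjacency list with weights:
  1: 2(w=4), 3(w=7), 6(w=8)
  2: 1(w=4), 6(w=2), 7(w=6)
  3: 1(w=7), 4(w=8), 5(w=3), 6(w=1), 7(w=6)
  4: 3(w=8), 5(w=1), 6(w=3), 7(w=5), 8(w=6)
  5: 3(w=3), 4(w=1), 7(w=2)
  6: 1(w=8), 2(w=2), 3(w=1), 4(w=3)
  7: 2(w=6), 3(w=6), 4(w=5), 5(w=2), 8(w=2)
  8: 4(w=6), 7(w=2)

Step 2: Apply Dijkstra's algorithm from vertex 3:
  Visit vertex 3 (distance=0)
    Update dist[1] = 7
    Update dist[4] = 8
    Update dist[5] = 3
    Update dist[6] = 1
    Update dist[7] = 6
  Visit vertex 6 (distance=1)
    Update dist[2] = 3
    Update dist[4] = 4
  Visit vertex 2 (distance=3)
  Visit vertex 5 (distance=3)
    Update dist[7] = 5
  Visit vertex 4 (distance=4)
    Update dist[8] = 10
  Visit vertex 7 (distance=5)
    Update dist[8] = 7

Step 3: Shortest path: 3 -> 5 -> 7
Total weight: 3 + 2 = 5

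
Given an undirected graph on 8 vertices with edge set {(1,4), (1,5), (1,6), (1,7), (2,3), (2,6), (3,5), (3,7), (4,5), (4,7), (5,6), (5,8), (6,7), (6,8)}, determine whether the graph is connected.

Step 1: Build adjacency list from edges:
  1: 4, 5, 6, 7
  2: 3, 6
  3: 2, 5, 7
  4: 1, 5, 7
  5: 1, 3, 4, 6, 8
  6: 1, 2, 5, 7, 8
  7: 1, 3, 4, 6
  8: 5, 6

Step 2: Run BFS/DFS from vertex 1:
  Visited: {1, 4, 5, 6, 7, 3, 8, 2}
  Reached 8 of 8 vertices

Step 3: All 8 vertices reached from vertex 1, so the graph is connected.
Answer: Yes, the graph is connected.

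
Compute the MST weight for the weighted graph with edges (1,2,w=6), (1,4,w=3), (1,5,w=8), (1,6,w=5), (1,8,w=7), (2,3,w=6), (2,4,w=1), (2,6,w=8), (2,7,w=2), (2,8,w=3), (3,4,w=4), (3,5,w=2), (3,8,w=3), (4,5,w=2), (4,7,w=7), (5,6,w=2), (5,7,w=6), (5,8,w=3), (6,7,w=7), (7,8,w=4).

Apply Kruskal's algorithm (sort edges by weight, add if no cycle):

Sorted edges by weight:
  (2,4) w=1
  (2,7) w=2
  (3,5) w=2
  (4,5) w=2
  (5,6) w=2
  (1,4) w=3
  (2,8) w=3
  (3,8) w=3
  (5,8) w=3
  (3,4) w=4
  (7,8) w=4
  (1,6) w=5
  (1,2) w=6
  (2,3) w=6
  (5,7) w=6
  (1,8) w=7
  (4,7) w=7
  (6,7) w=7
  (1,5) w=8
  (2,6) w=8

Add edge (2,4) w=1 -- no cycle. Running total: 1
Add edge (2,7) w=2 -- no cycle. Running total: 3
Add edge (3,5) w=2 -- no cycle. Running total: 5
Add edge (4,5) w=2 -- no cycle. Running total: 7
Add edge (5,6) w=2 -- no cycle. Running total: 9
Add edge (1,4) w=3 -- no cycle. Running total: 12
Add edge (2,8) w=3 -- no cycle. Running total: 15

MST edges: (2,4,w=1), (2,7,w=2), (3,5,w=2), (4,5,w=2), (5,6,w=2), (1,4,w=3), (2,8,w=3)
Total MST weight: 1 + 2 + 2 + 2 + 2 + 3 + 3 = 15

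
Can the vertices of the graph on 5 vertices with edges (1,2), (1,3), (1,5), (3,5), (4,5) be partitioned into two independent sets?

Step 1: Attempt 2-coloring using BFS:
  Start at vertex 1, assign color 0
  Color vertex 2 with color 1 (neighbor of 1)
  Color vertex 3 with color 1 (neighbor of 1)
  Color vertex 5 with color 1 (neighbor of 1)

Step 2: Conflict found! Vertices 3 and 5 are adjacent but have the same color.
This means the graph contains an odd cycle.

The graph is NOT bipartite.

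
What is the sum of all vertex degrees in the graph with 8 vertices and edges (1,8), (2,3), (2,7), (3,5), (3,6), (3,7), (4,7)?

Step 1: Count edges incident to each vertex:
  deg(1) = 1 (neighbors: 8)
  deg(2) = 2 (neighbors: 3, 7)
  deg(3) = 4 (neighbors: 2, 5, 6, 7)
  deg(4) = 1 (neighbors: 7)
  deg(5) = 1 (neighbors: 3)
  deg(6) = 1 (neighbors: 3)
  deg(7) = 3 (neighbors: 2, 3, 4)
  deg(8) = 1 (neighbors: 1)

Step 2: Sum all degrees:
  1 + 2 + 4 + 1 + 1 + 1 + 3 + 1 = 14

Verification: sum of degrees = 2 * |E| = 2 * 7 = 14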